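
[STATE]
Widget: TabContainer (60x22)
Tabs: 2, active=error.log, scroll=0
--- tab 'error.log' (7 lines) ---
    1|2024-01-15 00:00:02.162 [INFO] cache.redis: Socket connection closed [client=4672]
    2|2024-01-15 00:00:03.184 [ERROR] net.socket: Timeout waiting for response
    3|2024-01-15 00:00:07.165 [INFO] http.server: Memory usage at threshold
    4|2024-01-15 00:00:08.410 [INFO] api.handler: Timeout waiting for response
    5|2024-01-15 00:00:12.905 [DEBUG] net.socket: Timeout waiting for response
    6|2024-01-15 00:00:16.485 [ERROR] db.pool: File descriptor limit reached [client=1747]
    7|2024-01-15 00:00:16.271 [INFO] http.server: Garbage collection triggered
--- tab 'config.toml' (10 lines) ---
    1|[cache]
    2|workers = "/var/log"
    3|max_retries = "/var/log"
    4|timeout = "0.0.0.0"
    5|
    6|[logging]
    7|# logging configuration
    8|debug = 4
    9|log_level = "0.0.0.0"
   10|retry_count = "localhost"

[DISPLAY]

[error.log]│ config.toml                                    
────────────────────────────────────────────────────────────
2024-01-15 00:00:02.162 [INFO] cache.redis: Socket connectio
2024-01-15 00:00:03.184 [ERROR] net.socket: Timeout waiting 
2024-01-15 00:00:07.165 [INFO] http.server: Memory usage at 
2024-01-15 00:00:08.410 [INFO] api.handler: Timeout waiting 
2024-01-15 00:00:12.905 [DEBUG] net.socket: Timeout waiting 
2024-01-15 00:00:16.485 [ERROR] db.pool: File descriptor lim
2024-01-15 00:00:16.271 [INFO] http.server: Garbage collecti
                                                            
                                                            
                                                            
                                                            
                                                            
                                                            
                                                            
                                                            
                                                            
                                                            
                                                            
                                                            
                                                            


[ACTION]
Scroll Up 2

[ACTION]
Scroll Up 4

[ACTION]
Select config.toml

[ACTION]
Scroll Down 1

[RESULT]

 error.log │[config.toml]                                   
────────────────────────────────────────────────────────────
workers = "/var/log"                                        
max_retries = "/var/log"                                    
timeout = "0.0.0.0"                                         
                                                            
[logging]                                                   
# logging configuration                                     
debug = 4                                                   
log_level = "0.0.0.0"                                       
retry_count = "localhost"                                   
                                                            
                                                            
                                                            
                                                            
                                                            
                                                            
                                                            
                                                            
                                                            
                                                            
                                                            


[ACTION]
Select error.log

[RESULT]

[error.log]│ config.toml                                    
────────────────────────────────────────────────────────────
2024-01-15 00:00:02.162 [INFO] cache.redis: Socket connectio
2024-01-15 00:00:03.184 [ERROR] net.socket: Timeout waiting 
2024-01-15 00:00:07.165 [INFO] http.server: Memory usage at 
2024-01-15 00:00:08.410 [INFO] api.handler: Timeout waiting 
2024-01-15 00:00:12.905 [DEBUG] net.socket: Timeout waiting 
2024-01-15 00:00:16.485 [ERROR] db.pool: File descriptor lim
2024-01-15 00:00:16.271 [INFO] http.server: Garbage collecti
                                                            
                                                            
                                                            
                                                            
                                                            
                                                            
                                                            
                                                            
                                                            
                                                            
                                                            
                                                            
                                                            


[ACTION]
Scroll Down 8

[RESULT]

[error.log]│ config.toml                                    
────────────────────────────────────────────────────────────
2024-01-15 00:00:16.271 [INFO] http.server: Garbage collecti
                                                            
                                                            
                                                            
                                                            
                                                            
                                                            
                                                            
                                                            
                                                            
                                                            
                                                            
                                                            
                                                            
                                                            
                                                            
                                                            
                                                            
                                                            
                                                            


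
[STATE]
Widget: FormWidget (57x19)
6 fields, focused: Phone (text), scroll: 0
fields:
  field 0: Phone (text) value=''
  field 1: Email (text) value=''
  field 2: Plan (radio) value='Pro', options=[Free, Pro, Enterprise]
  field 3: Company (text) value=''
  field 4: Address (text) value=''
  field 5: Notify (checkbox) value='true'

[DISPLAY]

> Phone:      [                                         ]
  Email:      [                                         ]
  Plan:       ( ) Free  (●) Pro  ( ) Enterprise          
  Company:    [                                         ]
  Address:    [                                         ]
  Notify:     [x]                                        
                                                         
                                                         
                                                         
                                                         
                                                         
                                                         
                                                         
                                                         
                                                         
                                                         
                                                         
                                                         
                                                         


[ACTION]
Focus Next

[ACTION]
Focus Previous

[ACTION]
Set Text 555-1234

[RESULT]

> Phone:      [555-1234                                 ]
  Email:      [                                         ]
  Plan:       ( ) Free  (●) Pro  ( ) Enterprise          
  Company:    [                                         ]
  Address:    [                                         ]
  Notify:     [x]                                        
                                                         
                                                         
                                                         
                                                         
                                                         
                                                         
                                                         
                                                         
                                                         
                                                         
                                                         
                                                         
                                                         


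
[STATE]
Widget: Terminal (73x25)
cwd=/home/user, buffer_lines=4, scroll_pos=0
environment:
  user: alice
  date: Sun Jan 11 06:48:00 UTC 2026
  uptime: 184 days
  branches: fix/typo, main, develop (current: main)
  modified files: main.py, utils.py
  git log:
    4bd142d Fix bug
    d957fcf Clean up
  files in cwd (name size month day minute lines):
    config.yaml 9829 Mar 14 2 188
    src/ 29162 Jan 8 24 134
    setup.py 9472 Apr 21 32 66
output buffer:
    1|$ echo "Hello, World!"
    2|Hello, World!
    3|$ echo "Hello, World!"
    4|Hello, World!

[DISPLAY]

$ echo "Hello, World!"                                                   
Hello, World!                                                            
$ echo "Hello, World!"                                                   
Hello, World!                                                            
$ █                                                                      
                                                                         
                                                                         
                                                                         
                                                                         
                                                                         
                                                                         
                                                                         
                                                                         
                                                                         
                                                                         
                                                                         
                                                                         
                                                                         
                                                                         
                                                                         
                                                                         
                                                                         
                                                                         
                                                                         
                                                                         


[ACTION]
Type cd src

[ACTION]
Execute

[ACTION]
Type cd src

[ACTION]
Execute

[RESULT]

$ echo "Hello, World!"                                                   
Hello, World!                                                            
$ echo "Hello, World!"                                                   
Hello, World!                                                            
$ cd src                                                                 
                                                                         
$ cd src                                                                 
                                                                         
$ █                                                                      
                                                                         
                                                                         
                                                                         
                                                                         
                                                                         
                                                                         
                                                                         
                                                                         
                                                                         
                                                                         
                                                                         
                                                                         
                                                                         
                                                                         
                                                                         
                                                                         


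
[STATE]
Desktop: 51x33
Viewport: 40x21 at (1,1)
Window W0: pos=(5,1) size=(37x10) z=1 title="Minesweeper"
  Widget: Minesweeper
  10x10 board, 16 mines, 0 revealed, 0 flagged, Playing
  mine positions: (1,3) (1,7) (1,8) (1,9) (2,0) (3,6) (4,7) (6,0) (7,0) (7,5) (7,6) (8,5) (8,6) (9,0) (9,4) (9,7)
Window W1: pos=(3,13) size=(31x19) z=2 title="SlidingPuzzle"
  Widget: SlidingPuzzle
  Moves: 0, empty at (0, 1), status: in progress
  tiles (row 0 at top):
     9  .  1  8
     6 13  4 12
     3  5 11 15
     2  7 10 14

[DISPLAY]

    ┏━━━━━━━━━━━━━━━━━━━━━━━━━━━━━━━━━━━
    ┃ Minesweeper                       
    ┠───────────────────────────────────
    ┃■■■■■■■■■■                         
    ┃■■■■■■■■■■                         
    ┃■■■■■■■■■■                         
    ┃■■■■■■■■■■                         
    ┃■■■■■■■■■■                         
    ┃■■■■■■■■■■                         
    ┗━━━━━━━━━━━━━━━━━━━━━━━━━━━━━━━━━━━
                                        
                                        
  ┏━━━━━━━━━━━━━━━━━━━━━━━━━━━━━┓       
  ┃ SlidingPuzzle               ┃       
  ┠─────────────────────────────┨       
  ┃┌────┬────┬────┬────┐        ┃       
  ┃│  9 │    │  1 │  8 │        ┃       
  ┃├────┼────┼────┼────┤        ┃       
  ┃│  6 │ 13 │  4 │ 12 │        ┃       
  ┃├────┼────┼────┼────┤        ┃       
  ┃│  3 │  5 │ 11 │ 15 │        ┃       


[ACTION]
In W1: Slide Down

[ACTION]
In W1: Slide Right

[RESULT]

    ┏━━━━━━━━━━━━━━━━━━━━━━━━━━━━━━━━━━━
    ┃ Minesweeper                       
    ┠───────────────────────────────────
    ┃■■■■■■■■■■                         
    ┃■■■■■■■■■■                         
    ┃■■■■■■■■■■                         
    ┃■■■■■■■■■■                         
    ┃■■■■■■■■■■                         
    ┃■■■■■■■■■■                         
    ┗━━━━━━━━━━━━━━━━━━━━━━━━━━━━━━━━━━━
                                        
                                        
  ┏━━━━━━━━━━━━━━━━━━━━━━━━━━━━━┓       
  ┃ SlidingPuzzle               ┃       
  ┠─────────────────────────────┨       
  ┃┌────┬────┬────┬────┐        ┃       
  ┃│    │  9 │  1 │  8 │        ┃       
  ┃├────┼────┼────┼────┤        ┃       
  ┃│  6 │ 13 │  4 │ 12 │        ┃       
  ┃├────┼────┼────┼────┤        ┃       
  ┃│  3 │  5 │ 11 │ 15 │        ┃       


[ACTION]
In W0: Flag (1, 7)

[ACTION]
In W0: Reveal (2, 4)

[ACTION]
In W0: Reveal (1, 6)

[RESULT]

    ┏━━━━━━━━━━━━━━━━━━━━━━━━━━━━━━━━━━━
    ┃ Minesweeper                       
    ┠───────────────────────────────────
    ┃■■■■■■■■■■                         
    ┃■■■■■■1⚑■■                         
    ┃■■■■1■■■■■                         
    ┃■■■■■■■■■■                         
    ┃■■■■■■■■■■                         
    ┃■■■■■■■■■■                         
    ┗━━━━━━━━━━━━━━━━━━━━━━━━━━━━━━━━━━━
                                        
                                        
  ┏━━━━━━━━━━━━━━━━━━━━━━━━━━━━━┓       
  ┃ SlidingPuzzle               ┃       
  ┠─────────────────────────────┨       
  ┃┌────┬────┬────┬────┐        ┃       
  ┃│    │  9 │  1 │  8 │        ┃       
  ┃├────┼────┼────┼────┤        ┃       
  ┃│  6 │ 13 │  4 │ 12 │        ┃       
  ┃├────┼────┼────┼────┤        ┃       
  ┃│  3 │  5 │ 11 │ 15 │        ┃       


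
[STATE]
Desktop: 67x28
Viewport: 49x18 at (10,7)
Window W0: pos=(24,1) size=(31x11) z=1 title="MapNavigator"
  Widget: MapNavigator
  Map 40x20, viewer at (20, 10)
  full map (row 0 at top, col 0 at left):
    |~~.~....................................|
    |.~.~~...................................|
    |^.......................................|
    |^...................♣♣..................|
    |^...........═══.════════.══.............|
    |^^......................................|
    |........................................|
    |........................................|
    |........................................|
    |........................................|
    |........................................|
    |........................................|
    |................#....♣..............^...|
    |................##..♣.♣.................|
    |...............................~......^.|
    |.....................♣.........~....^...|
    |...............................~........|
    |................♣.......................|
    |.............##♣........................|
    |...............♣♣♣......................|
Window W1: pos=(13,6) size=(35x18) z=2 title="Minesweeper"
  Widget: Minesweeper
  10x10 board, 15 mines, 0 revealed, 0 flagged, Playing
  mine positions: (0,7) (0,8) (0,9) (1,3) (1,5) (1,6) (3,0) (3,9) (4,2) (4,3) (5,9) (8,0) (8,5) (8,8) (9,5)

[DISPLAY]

   ┃ Minesweeper                     ┃......┃    
   ┠─────────────────────────────────┨......┃    
   ┃■■■■■■■■■■                       ┃......┃    
   ┃■■■■■■■■■■                       ┃......┃    
   ┃■■■■■■■■■■                       ┃━━━━━━┛    
   ┃■■■■■■■■■■                       ┃           
   ┃■■■■■■■■■■                       ┃           
   ┃■■■■■■■■■■                       ┃           
   ┃■■■■■■■■■■                       ┃           
   ┃■■■■■■■■■■                       ┃           
   ┃■■■■■■■■■■                       ┃           
   ┃■■■■■■■■■■                       ┃           
   ┃                                 ┃           
   ┃                                 ┃           
   ┃                                 ┃           
   ┃                                 ┃           
   ┗━━━━━━━━━━━━━━━━━━━━━━━━━━━━━━━━━┛           
                                                 


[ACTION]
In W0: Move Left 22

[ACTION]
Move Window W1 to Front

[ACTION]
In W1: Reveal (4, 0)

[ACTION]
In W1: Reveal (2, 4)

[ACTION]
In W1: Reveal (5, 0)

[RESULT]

   ┃ Minesweeper                     ┃......┃    
   ┠─────────────────────────────────┨......┃    
   ┃■■■■■■■■■■                       ┃......┃    
   ┃■■■■■■■■■■                       ┃......┃    
   ┃■■■■22211■                       ┃━━━━━━┛    
   ┃■■■■1   1■                       ┃           
   ┃12■■1   2■                       ┃           
   ┃ 1221   1■                       ┃           
   ┃        1■                       ┃           
   ┃11  11111■                       ┃           
   ┃■1  2■■■■■                       ┃           
   ┃■1  2■■■■■                       ┃           
   ┃                                 ┃           
   ┃                                 ┃           
   ┃                                 ┃           
   ┃                                 ┃           
   ┗━━━━━━━━━━━━━━━━━━━━━━━━━━━━━━━━━┛           
                                                 


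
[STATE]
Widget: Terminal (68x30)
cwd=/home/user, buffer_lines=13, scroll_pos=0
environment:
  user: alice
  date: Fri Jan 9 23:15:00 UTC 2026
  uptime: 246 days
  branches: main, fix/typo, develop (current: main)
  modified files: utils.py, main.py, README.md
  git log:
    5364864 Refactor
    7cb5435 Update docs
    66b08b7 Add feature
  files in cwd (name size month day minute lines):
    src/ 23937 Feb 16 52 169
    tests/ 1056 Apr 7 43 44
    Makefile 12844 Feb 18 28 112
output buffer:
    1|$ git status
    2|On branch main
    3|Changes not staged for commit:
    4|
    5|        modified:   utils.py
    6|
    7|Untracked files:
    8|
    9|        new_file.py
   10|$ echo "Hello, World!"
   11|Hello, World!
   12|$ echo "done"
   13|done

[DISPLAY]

$ git status                                                        
On branch main                                                      
Changes not staged for commit:                                      
                                                                    
        modified:   utils.py                                        
                                                                    
Untracked files:                                                    
                                                                    
        new_file.py                                                 
$ echo "Hello, World!"                                              
Hello, World!                                                       
$ echo "done"                                                       
done                                                                
$ █                                                                 
                                                                    
                                                                    
                                                                    
                                                                    
                                                                    
                                                                    
                                                                    
                                                                    
                                                                    
                                                                    
                                                                    
                                                                    
                                                                    
                                                                    
                                                                    
                                                                    


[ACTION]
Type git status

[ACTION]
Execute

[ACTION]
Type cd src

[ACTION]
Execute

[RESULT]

$ git status                                                        
On branch main                                                      
Changes not staged for commit:                                      
                                                                    
        modified:   utils.py                                        
                                                                    
Untracked files:                                                    
                                                                    
        new_file.py                                                 
$ echo "Hello, World!"                                              
Hello, World!                                                       
$ echo "done"                                                       
done                                                                
$ git status                                                        
On branch main                                                      
Changes not staged for commit:                                      
                                                                    
        modified:   utils.py                                        
        modified:   main.py                                         
        modified:   README.md                                       
$ cd src                                                            
                                                                    
$ █                                                                 
                                                                    
                                                                    
                                                                    
                                                                    
                                                                    
                                                                    
                                                                    


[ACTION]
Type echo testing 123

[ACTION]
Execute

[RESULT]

$ git status                                                        
On branch main                                                      
Changes not staged for commit:                                      
                                                                    
        modified:   utils.py                                        
                                                                    
Untracked files:                                                    
                                                                    
        new_file.py                                                 
$ echo "Hello, World!"                                              
Hello, World!                                                       
$ echo "done"                                                       
done                                                                
$ git status                                                        
On branch main                                                      
Changes not staged for commit:                                      
                                                                    
        modified:   utils.py                                        
        modified:   main.py                                         
        modified:   README.md                                       
$ cd src                                                            
                                                                    
$ echo testing 123                                                  
testing 123                                                         
$ █                                                                 
                                                                    
                                                                    
                                                                    
                                                                    
                                                                    


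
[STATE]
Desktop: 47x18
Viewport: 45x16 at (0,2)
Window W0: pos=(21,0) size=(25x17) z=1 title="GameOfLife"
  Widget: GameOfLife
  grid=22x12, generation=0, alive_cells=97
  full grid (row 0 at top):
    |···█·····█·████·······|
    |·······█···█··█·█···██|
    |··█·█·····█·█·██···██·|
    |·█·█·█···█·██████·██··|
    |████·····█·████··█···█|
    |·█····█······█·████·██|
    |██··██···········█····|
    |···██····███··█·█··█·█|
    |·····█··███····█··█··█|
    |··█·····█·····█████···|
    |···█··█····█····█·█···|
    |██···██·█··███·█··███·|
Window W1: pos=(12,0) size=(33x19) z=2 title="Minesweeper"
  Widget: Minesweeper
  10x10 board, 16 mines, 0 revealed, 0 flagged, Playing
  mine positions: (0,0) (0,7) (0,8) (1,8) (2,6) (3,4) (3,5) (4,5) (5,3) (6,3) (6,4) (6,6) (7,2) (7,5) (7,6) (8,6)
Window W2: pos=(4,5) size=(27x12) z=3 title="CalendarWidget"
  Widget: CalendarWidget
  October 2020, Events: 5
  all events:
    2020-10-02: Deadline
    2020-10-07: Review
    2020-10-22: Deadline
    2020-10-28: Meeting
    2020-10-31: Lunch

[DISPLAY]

            ┠───────────────────────────────┨
            ┃■■■■■■■■■■                     ┃
            ┃■■■■■■■■■■                     ┃
    ┏━━━━━━━━━━━━━━━━━━━━━━━━━┓             ┃
    ┃ CalendarWidget          ┃             ┃
    ┠─────────────────────────┨             ┃
    ┃       October 2020      ┃             ┃
    ┃Mo Tu We Th Fr Sa Su     ┃             ┃
    ┃          1  2*  3  4    ┃             ┃
    ┃ 5  6  7*  8  9 10 11    ┃             ┃
    ┃12 13 14 15 16 17 18     ┃             ┃
    ┃19 20 21 22* 23 24 25    ┃             ┃
    ┃26 27 28* 29 30 31*      ┃             ┃
    ┃                         ┃             ┃
    ┗━━━━━━━━━━━━━━━━━━━━━━━━━┛             ┃
            ┃                               ┃


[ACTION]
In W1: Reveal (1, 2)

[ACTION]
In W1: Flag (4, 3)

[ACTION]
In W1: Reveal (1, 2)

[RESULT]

            ┠───────────────────────────────┨
            ┃■1    1■■■                     ┃
            ┃11   12■■■                     ┃
    ┏━━━━━━━━━━━━━━━━━━━━━━━━━┓             ┃
    ┃ CalendarWidget          ┃             ┃
    ┠─────────────────────────┨             ┃
    ┃       October 2020      ┃             ┃
    ┃Mo Tu We Th Fr Sa Su     ┃             ┃
    ┃          1  2*  3  4    ┃             ┃
    ┃ 5  6  7*  8  9 10 11    ┃             ┃
    ┃12 13 14 15 16 17 18     ┃             ┃
    ┃19 20 21 22* 23 24 25    ┃             ┃
    ┃26 27 28* 29 30 31*      ┃             ┃
    ┃                         ┃             ┃
    ┗━━━━━━━━━━━━━━━━━━━━━━━━━┛             ┃
            ┃                               ┃


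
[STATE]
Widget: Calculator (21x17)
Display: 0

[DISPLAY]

                    0
┌───┬───┬───┬───┐    
│ 7 │ 8 │ 9 │ ÷ │    
├───┼───┼───┼───┤    
│ 4 │ 5 │ 6 │ × │    
├───┼───┼───┼───┤    
│ 1 │ 2 │ 3 │ - │    
├───┼───┼───┼───┤    
│ 0 │ . │ = │ + │    
├───┼───┼───┼───┤    
│ C │ MC│ MR│ M+│    
└───┴───┴───┴───┘    
                     
                     
                     
                     
                     


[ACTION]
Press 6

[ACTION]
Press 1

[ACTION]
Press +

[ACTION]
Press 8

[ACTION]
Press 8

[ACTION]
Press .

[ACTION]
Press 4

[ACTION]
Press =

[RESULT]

                149.4
┌───┬───┬───┬───┐    
│ 7 │ 8 │ 9 │ ÷ │    
├───┼───┼───┼───┤    
│ 4 │ 5 │ 6 │ × │    
├───┼───┼───┼───┤    
│ 1 │ 2 │ 3 │ - │    
├───┼───┼───┼───┤    
│ 0 │ . │ = │ + │    
├───┼───┼───┼───┤    
│ C │ MC│ MR│ M+│    
└───┴───┴───┴───┘    
                     
                     
                     
                     
                     


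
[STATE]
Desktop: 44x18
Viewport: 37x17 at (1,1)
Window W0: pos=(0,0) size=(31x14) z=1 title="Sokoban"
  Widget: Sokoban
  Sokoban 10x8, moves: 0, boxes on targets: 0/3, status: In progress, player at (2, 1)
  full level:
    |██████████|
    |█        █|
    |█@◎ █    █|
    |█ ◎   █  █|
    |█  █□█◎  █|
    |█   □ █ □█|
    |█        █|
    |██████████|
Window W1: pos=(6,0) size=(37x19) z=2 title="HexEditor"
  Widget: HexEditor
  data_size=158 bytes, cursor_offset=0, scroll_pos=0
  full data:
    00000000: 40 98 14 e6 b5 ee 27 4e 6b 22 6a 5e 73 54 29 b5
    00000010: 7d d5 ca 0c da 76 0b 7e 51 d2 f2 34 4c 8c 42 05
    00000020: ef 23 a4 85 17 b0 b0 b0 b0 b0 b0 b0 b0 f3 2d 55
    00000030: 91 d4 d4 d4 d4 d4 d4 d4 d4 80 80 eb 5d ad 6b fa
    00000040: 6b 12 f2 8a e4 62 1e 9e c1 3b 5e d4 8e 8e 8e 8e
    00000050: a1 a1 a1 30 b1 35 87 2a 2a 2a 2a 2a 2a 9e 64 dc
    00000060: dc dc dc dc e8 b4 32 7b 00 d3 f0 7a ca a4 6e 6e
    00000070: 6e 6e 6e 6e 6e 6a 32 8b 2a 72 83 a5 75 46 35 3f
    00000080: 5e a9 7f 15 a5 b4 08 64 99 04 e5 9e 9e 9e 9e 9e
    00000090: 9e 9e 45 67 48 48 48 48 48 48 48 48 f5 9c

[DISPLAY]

 Soko┃ HexEditor                     
─────┠───────────────────────────────
█████┃00000000  40 98 14 e6 b5 ee 27 
█    ┃00000010  7d d5 ca 0c da 76 0b 
█@◎ █┃00000020  ef 23 a4 85 17 b0 b0 
█ ◎  ┃00000030  91 d4 d4 d4 d4 d4 d4 
█  █□┃00000040  6b 12 f2 8a e4 62 1e 
█   □┃00000050  a1 a1 a1 30 b1 35 87 
█    ┃00000060  dc dc dc dc e8 b4 32 
█████┃00000070  6e 6e 6e 6e 6e 6a 32 
Moves┃00000080  5e a9 7f 15 a5 b4 08 
     ┃00000090  9e 9e 45 67 48 48 48 
━━━━━┃                               
     ┃                               
     ┃                               
     ┃                               
     ┃                               


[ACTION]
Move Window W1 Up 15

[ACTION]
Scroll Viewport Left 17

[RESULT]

┃ Soko┃ HexEditor                    
┠─────┠──────────────────────────────
┃█████┃00000000  40 98 14 e6 b5 ee 27
┃█    ┃00000010  7d d5 ca 0c da 76 0b
┃█@◎ █┃00000020  ef 23 a4 85 17 b0 b0
┃█ ◎  ┃00000030  91 d4 d4 d4 d4 d4 d4
┃█  █□┃00000040  6b 12 f2 8a e4 62 1e
┃█   □┃00000050  a1 a1 a1 30 b1 35 87
┃█    ┃00000060  dc dc dc dc e8 b4 32
┃█████┃00000070  6e 6e 6e 6e 6e 6a 32
┃Moves┃00000080  5e a9 7f 15 a5 b4 08
┃     ┃00000090  9e 9e 45 67 48 48 48
┗━━━━━┃                              
      ┃                              
      ┃                              
      ┃                              
      ┃                              


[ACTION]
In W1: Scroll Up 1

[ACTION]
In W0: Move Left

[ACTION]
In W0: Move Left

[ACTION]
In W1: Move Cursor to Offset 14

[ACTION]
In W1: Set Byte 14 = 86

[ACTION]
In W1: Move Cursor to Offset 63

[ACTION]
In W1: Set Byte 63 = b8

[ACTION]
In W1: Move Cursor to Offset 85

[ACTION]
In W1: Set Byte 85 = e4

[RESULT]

┃ Soko┃ HexEditor                    
┠─────┠──────────────────────────────
┃█████┃00000000  40 98 14 e6 b5 ee 27
┃█    ┃00000010  7d d5 ca 0c da 76 0b
┃█@◎ █┃00000020  ef 23 a4 85 17 b0 b0
┃█ ◎  ┃00000030  91 d4 d4 d4 d4 d4 d4
┃█  █□┃00000040  6b 12 f2 8a e4 62 1e
┃█   □┃00000050  a1 a1 a1 30 b1 E4 87
┃█    ┃00000060  dc dc dc dc e8 b4 32
┃█████┃00000070  6e 6e 6e 6e 6e 6a 32
┃Moves┃00000080  5e a9 7f 15 a5 b4 08
┃     ┃00000090  9e 9e 45 67 48 48 48
┗━━━━━┃                              
      ┃                              
      ┃                              
      ┃                              
      ┃                              


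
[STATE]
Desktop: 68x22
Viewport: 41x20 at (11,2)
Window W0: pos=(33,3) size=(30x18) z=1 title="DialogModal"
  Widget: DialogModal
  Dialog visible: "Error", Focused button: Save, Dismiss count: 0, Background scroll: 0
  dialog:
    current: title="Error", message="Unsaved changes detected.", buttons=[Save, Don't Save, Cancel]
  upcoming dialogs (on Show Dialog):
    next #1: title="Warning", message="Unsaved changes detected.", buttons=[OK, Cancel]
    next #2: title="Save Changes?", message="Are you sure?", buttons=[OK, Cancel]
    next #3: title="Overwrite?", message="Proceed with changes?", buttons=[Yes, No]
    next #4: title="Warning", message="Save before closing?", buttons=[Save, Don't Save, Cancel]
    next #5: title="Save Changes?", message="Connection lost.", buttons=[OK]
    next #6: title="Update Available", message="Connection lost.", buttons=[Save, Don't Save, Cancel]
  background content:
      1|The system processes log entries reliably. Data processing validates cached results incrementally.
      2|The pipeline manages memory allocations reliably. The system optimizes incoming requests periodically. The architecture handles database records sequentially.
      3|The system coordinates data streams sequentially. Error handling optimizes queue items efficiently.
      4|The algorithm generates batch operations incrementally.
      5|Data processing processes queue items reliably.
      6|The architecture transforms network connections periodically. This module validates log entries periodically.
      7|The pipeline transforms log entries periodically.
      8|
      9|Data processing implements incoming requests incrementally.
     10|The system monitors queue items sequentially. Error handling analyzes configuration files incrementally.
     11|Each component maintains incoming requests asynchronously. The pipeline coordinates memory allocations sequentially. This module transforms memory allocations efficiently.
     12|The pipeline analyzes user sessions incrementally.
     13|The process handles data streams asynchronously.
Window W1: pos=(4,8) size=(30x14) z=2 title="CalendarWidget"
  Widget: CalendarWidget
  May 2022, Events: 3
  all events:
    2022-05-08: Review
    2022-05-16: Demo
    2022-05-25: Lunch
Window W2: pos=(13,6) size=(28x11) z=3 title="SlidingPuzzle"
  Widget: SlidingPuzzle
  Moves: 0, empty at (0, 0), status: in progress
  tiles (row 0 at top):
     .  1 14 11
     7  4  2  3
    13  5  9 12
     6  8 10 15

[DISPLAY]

                                         
                      ┏━━━━━━━━━━━━━━━━━━
                      ┃ DialogModal      
                      ┠──────────────────
  ┏━━━━━━━━━━━━━━━━━━━━━━━━━━┓tem process
  ┃ SlidingPuzzle            ┃eline manag
━━┠──────────────────────────┨tem coordin
da┃┌────┬────┬────┬────┐     ┃orithm gene
──┃│    │  1 │ 14 │ 11 │     ┃───────────
  ┃├────┼────┼────┼────┤     ┃    Error  
We┃│  7 │  4 │  2 │  3 │     ┃ved changes
  ┃├────┼────┼────┼────┤     ┃e]  Don't S
 4┃│ 13 │  5 │  9 │ 12 │     ┃───────────
11┃├────┼────┼────┼────┤     ┃tem monitor
 1┗━━━━━━━━━━━━━━━━━━━━━━━━━━┛mponent mai
25* 26 27 28 29       ┃The pipeline analy
                      ┃The process handle
                      ┃                  
                      ┃━━━━━━━━━━━━━━━━━━
━━━━━━━━━━━━━━━━━━━━━━┛                  


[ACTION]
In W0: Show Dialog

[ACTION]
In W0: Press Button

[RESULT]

                                         
                      ┏━━━━━━━━━━━━━━━━━━
                      ┃ DialogModal      
                      ┠──────────────────
  ┏━━━━━━━━━━━━━━━━━━━━━━━━━━┓tem process
  ┃ SlidingPuzzle            ┃eline manag
━━┠──────────────────────────┨tem coordin
da┃┌────┬────┬────┬────┐     ┃orithm gene
──┃│    │  1 │ 14 │ 11 │     ┃ocessing pr
  ┃├────┼────┼────┼────┤     ┃hitecture t
We┃│  7 │  4 │  2 │  3 │     ┃eline trans
  ┃├────┼────┼────┼────┤     ┃           
 4┃│ 13 │  5 │  9 │ 12 │     ┃ocessing im
11┃├────┼────┼────┼────┤     ┃tem monitor
 1┗━━━━━━━━━━━━━━━━━━━━━━━━━━┛mponent mai
25* 26 27 28 29       ┃The pipeline analy
                      ┃The process handle
                      ┃                  
                      ┃━━━━━━━━━━━━━━━━━━
━━━━━━━━━━━━━━━━━━━━━━┛                  


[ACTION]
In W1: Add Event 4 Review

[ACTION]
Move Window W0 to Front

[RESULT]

                                         
                      ┏━━━━━━━━━━━━━━━━━━
                      ┃ DialogModal      
                      ┠──────────────────
  ┏━━━━━━━━━━━━━━━━━━━┃The system process
  ┃ SlidingPuzzle     ┃The pipeline manag
━━┠───────────────────┃The system coordin
da┃┌────┬────┬────┬───┃The algorithm gene
──┃│    │  1 │ 14 │ 11┃Data processing pr
  ┃├────┼────┼────┼───┃The architecture t
We┃│  7 │  4 │  2 │  3┃The pipeline trans
  ┃├────┼────┼────┼───┃                  
 4┃│ 13 │  5 │  9 │ 12┃Data processing im
11┃├────┼────┼────┼───┃The system monitor
 1┗━━━━━━━━━━━━━━━━━━━┃Each component mai
25* 26 27 28 29       ┃The pipeline analy
                      ┃The process handle
                      ┃                  
                      ┗━━━━━━━━━━━━━━━━━━
━━━━━━━━━━━━━━━━━━━━━━┛                  
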